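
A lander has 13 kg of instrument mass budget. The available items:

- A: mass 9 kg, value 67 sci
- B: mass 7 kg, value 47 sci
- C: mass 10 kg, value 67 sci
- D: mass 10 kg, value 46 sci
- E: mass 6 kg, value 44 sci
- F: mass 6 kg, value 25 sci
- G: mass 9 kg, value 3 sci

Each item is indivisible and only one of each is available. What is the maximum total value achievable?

91 sci

Check high-value combinations within 13 kg:
- B+E: mass 7+6=13, value 47+44=91
- B+F: mass 7+6=13, value 47+25=72
- E+F: mass 6+6=12, value 44+25=69
Best: 91 sci.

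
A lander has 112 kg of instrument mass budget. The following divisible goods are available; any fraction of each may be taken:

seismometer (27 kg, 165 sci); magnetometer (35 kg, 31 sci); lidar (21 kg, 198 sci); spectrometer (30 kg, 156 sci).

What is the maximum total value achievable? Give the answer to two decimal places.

549.11

Take in order of value per unit:
- lidar (198/21 per unit): all 21 → value 198, running total 198.00
- seismometer (165/27 per unit): all 27 → value 165, running total 363.00
- spectrometer (156/30 per unit): all 30 → value 156, running total 519.00
- magnetometer (31/35 per unit): 34 of 35 → value 34×31/35 = 30.1143, running total 549.11
Total 549.11.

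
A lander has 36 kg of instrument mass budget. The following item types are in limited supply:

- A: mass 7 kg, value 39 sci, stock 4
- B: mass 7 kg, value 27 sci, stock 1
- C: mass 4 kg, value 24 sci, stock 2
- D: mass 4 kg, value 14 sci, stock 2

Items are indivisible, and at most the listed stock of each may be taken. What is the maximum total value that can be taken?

Top feasible selections:
- 4×A + 2×C: mass 36, value 204
- 4×A + 1×C + 1×D: mass 36, value 194
Best: 204 sci.

204 sci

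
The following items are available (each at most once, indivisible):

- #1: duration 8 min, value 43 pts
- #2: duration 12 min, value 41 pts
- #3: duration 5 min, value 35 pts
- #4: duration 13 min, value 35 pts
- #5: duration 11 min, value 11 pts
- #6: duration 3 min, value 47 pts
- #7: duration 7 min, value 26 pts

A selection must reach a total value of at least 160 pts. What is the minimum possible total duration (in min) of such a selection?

Subsets with value ≥ 160, sorted by total duration:
- #1+#2+#3+#6: duration 28, value 166
- #1+#3+#4+#6: duration 29, value 160
- #1+#3+#5+#6+#7: duration 34, value 162
Minimum duration: 28 min.

28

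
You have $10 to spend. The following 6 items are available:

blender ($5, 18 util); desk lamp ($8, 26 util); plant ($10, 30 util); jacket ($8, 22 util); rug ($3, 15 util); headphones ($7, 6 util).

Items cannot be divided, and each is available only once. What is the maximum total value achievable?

Check high-value combinations within $10:
- blender+rug: cost 5+3=8, value 18+15=33
- plant: cost 10, value 30
- desk lamp: cost 8, value 26
- jacket: cost 8, value 22
- rug+headphones: cost 3+7=10, value 15+6=21
Best: 33 util.

33 util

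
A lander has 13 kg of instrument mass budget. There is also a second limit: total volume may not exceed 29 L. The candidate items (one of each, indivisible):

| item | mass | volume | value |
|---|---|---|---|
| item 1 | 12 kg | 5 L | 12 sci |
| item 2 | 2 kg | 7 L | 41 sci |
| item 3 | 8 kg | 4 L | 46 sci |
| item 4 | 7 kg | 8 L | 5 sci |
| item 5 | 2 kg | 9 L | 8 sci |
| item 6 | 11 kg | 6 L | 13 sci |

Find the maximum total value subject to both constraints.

95 sci

Feasible sets respecting both limits:
- item 2+item 3+item 5: mass 12, volume 20, value 95
- item 2+item 3: mass 10, volume 11, value 87
- item 3+item 5: mass 10, volume 13, value 54
Best: 95 sci.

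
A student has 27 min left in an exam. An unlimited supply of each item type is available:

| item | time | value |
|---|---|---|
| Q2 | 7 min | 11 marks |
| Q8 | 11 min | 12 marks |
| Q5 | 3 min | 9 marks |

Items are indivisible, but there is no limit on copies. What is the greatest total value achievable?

Best value-per-unit is Q5 at 9/3, and filling with it alone uses time 9×3=27. No mix of the others beats 9×9 = 81.

81 marks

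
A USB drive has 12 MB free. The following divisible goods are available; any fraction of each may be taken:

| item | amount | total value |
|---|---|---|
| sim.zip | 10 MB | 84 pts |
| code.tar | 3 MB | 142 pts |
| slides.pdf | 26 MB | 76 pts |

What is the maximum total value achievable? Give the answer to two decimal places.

217.60

Take in order of value per unit:
- code.tar (142/3 per unit): all 3 → value 142, running total 142.00
- sim.zip (84/10 per unit): 9 of 10 → value 9×84/10 = 75.6000, running total 217.60
Total 217.60.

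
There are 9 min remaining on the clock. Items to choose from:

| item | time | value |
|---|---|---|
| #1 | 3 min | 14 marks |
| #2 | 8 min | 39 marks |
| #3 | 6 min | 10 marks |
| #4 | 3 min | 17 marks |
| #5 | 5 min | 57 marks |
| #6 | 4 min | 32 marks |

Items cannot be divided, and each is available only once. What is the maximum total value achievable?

Check high-value combinations within 9 min:
- #5+#6: time 5+4=9, value 57+32=89
- #4+#5: time 3+5=8, value 17+57=74
- #1+#5: time 3+5=8, value 14+57=71
- #5: time 5, value 57
- #4+#6: time 3+4=7, value 17+32=49
Best: 89 marks.

89 marks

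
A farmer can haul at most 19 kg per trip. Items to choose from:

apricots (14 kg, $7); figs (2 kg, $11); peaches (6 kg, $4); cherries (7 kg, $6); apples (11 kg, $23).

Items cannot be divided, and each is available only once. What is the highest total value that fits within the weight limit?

Check high-value combinations within 19 kg:
- figs+peaches+apples: weight 2+6+11=19, value 11+4+23=38
- figs+apples: weight 2+11=13, value 11+23=34
- cherries+apples: weight 7+11=18, value 6+23=29
Best: $38.

$38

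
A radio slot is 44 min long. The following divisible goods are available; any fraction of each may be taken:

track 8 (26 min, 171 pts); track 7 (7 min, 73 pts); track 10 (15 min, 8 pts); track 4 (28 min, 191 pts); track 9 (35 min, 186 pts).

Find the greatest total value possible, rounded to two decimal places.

323.19

Take in order of value per unit:
- track 7 (73/7 per unit): all 7 → value 73, running total 73.00
- track 4 (191/28 per unit): all 28 → value 191, running total 264.00
- track 8 (171/26 per unit): 9 of 26 → value 9×171/26 = 59.1923, running total 323.19
Total 323.19.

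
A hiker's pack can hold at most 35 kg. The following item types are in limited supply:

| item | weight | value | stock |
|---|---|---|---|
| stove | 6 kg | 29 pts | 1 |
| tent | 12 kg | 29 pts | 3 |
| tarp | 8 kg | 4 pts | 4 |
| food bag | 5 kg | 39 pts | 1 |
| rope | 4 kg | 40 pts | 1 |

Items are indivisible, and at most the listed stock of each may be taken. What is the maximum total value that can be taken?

141 pts

Best selections within weight 35 and stock limits:
- 1×stove + 1×tent + 1×tarp + 1×food bag + 1×rope: weight 35, value 141
- 1×stove + 1×tent + 1×food bag + 1×rope: weight 27, value 137
- 2×tent + 1×food bag + 1×rope: weight 33, value 137
Best: 141 pts.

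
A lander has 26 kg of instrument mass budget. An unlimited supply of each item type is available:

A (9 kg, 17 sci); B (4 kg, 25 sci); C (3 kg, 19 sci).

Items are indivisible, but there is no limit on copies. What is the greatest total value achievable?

164 sci

Best value-per-unit is C at 19/3; filling with it alone gives 8×19 = 152.
Optimal mix: 2×B + 6×C → mass 26, value 164.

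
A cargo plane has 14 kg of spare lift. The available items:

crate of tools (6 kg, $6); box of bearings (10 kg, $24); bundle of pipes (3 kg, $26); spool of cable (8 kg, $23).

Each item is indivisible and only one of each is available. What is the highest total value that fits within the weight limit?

$50

Check high-value combinations within 14 kg:
- box of bearings+bundle of pipes: weight 10+3=13, value 24+26=50
- bundle of pipes+spool of cable: weight 3+8=11, value 26+23=49
- crate of tools+bundle of pipes: weight 6+3=9, value 6+26=32
Best: $50.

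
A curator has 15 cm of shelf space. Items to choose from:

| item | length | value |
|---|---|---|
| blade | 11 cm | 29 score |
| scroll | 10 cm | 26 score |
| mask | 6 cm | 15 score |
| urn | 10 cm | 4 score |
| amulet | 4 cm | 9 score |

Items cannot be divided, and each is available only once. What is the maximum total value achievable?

Check high-value combinations within 15 cm:
- blade+amulet: length 11+4=15, value 29+9=38
- scroll+amulet: length 10+4=14, value 26+9=35
- blade: length 11, value 29
Best: 38 score.

38 score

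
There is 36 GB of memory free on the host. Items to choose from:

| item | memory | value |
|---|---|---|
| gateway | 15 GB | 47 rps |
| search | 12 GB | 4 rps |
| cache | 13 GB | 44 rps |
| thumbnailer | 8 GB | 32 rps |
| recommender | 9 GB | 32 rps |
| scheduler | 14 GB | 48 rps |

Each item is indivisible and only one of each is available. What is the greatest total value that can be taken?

Check high-value combinations within 36 GB:
- cache+thumbnailer+scheduler: memory 13+8+14=35, value 44+32+48=124
- cache+recommender+scheduler: memory 13+9+14=36, value 44+32+48=124
- gateway+cache+thumbnailer: memory 15+13+8=36, value 47+44+32=123
- thumbnailer+recommender+scheduler: memory 8+9+14=31, value 32+32+48=112
- gateway+thumbnailer+recommender: memory 15+8+9=32, value 47+32+32=111
Best: 124 rps.

124 rps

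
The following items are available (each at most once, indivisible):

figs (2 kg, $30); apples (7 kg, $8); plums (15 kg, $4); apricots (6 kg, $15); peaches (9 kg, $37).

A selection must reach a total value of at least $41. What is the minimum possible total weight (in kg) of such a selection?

8

Subsets with value ≥ 41, sorted by total weight:
- figs+apricots: weight 8, value 45
- figs+peaches: weight 11, value 67
- figs+apples+apricots: weight 15, value 53
- apricots+peaches: weight 15, value 52
Minimum weight: 8 kg.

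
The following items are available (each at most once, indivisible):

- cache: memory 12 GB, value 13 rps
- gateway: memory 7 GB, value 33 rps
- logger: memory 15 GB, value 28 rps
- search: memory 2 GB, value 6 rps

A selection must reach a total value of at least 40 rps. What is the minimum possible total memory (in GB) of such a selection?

19

Subsets with value ≥ 40, sorted by total memory:
- cache+gateway: memory 19, value 46
- cache+gateway+search: memory 21, value 52
- gateway+logger: memory 22, value 61
- gateway+logger+search: memory 24, value 67
Minimum memory: 19 GB.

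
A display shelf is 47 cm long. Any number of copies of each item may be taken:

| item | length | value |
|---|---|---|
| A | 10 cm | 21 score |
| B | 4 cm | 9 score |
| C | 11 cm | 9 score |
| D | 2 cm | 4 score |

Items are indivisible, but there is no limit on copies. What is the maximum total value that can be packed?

Best value-per-unit is B at 9/4; filling with it alone gives 11×9 = 99.
Optimal mix: 11×B + 1×D → length 46, value 103.

103 score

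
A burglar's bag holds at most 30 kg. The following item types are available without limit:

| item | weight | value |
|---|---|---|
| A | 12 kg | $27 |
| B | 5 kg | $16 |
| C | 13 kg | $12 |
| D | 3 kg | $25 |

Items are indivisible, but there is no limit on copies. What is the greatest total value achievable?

$250

Best value-per-unit is D at 25/3, and filling with it alone uses weight 10×3=30. No mix of the others beats 10×25 = 250.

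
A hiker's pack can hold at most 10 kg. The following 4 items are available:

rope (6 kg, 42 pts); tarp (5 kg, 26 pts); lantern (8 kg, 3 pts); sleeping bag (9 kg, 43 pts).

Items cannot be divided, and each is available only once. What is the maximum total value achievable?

Check high-value combinations within 10 kg:
- sleeping bag: weight 9, value 43
- rope: weight 6, value 42
- tarp: weight 5, value 26
Best: 43 pts.

43 pts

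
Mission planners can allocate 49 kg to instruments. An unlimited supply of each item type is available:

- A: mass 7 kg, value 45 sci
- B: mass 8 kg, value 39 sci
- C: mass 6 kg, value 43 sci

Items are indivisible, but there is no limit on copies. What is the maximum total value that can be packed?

346 sci

Best value-per-unit is C at 43/6; filling with it alone gives 8×43 = 344.
Optimal mix: 1×A + 7×C → mass 49, value 346.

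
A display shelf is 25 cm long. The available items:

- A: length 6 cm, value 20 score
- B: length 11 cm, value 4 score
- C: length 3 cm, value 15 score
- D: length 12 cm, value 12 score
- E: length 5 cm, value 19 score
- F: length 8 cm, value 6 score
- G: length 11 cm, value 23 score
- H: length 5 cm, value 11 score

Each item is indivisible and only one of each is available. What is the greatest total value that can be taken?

Check high-value combinations within 25 cm:
- A+C+E+G: length 6+3+5+11=25, value 20+15+19+23=77
- A+C+G+H: length 6+3+11+5=25, value 20+15+23+11=69
- C+E+G+H: length 3+5+11+5=24, value 15+19+23+11=68
Best: 77 score.

77 score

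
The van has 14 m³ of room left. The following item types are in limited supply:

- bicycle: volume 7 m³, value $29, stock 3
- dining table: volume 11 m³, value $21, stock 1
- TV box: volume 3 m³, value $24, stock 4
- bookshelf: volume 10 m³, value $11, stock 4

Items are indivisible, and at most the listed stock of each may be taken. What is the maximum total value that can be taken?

$96

Top feasible selections:
- 4×TV box: volume 12, value 96
- 1×bicycle + 2×TV box: volume 13, value 77
Best: $96.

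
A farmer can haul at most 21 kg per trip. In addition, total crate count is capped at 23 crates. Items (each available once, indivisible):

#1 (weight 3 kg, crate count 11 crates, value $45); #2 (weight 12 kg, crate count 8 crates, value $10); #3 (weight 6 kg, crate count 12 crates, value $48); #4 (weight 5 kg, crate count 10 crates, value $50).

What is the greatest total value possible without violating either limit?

$98

Feasible sets respecting both limits:
- #3+#4: weight 11, crate count 22, value 98
- #1+#4: weight 8, crate count 21, value 95
- #1+#3: weight 9, crate count 23, value 93
- #2+#4: weight 17, crate count 18, value 60
Best: $98.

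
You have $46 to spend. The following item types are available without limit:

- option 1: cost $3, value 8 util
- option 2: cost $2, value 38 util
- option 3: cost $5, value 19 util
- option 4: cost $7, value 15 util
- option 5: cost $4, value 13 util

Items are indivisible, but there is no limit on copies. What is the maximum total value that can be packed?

874 util

Best value-per-unit is option 2 at 38/2, and filling with it alone uses cost 23×2=46. No mix of the others beats 23×38 = 874.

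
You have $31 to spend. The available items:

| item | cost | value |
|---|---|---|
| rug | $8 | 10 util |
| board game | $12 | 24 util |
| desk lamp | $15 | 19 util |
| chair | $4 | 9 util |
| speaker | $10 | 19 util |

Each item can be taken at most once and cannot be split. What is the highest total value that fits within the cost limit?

Check high-value combinations within $31:
- rug+board game+speaker: cost 8+12+10=30, value 10+24+19=53
- board game+chair+speaker: cost 12+4+10=26, value 24+9+19=52
- board game+desk lamp+chair: cost 12+15+4=31, value 24+19+9=52
- desk lamp+chair+speaker: cost 15+4+10=29, value 19+9+19=47
Best: 53 util.

53 util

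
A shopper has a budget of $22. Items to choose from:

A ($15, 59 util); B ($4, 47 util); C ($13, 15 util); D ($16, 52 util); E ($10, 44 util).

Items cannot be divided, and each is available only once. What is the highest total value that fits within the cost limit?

This is a 0/1 knapsack; check combinations near the capacity.
- A+B: cost 15+4=19, value 59+47=106
- B+D: cost 4+16=20, value 47+52=99
- B+E: cost 4+10=14, value 47+44=91
- B+C: cost 4+13=17, value 47+15=62
- A: cost 15, value 59
Best: 106 util.

106 util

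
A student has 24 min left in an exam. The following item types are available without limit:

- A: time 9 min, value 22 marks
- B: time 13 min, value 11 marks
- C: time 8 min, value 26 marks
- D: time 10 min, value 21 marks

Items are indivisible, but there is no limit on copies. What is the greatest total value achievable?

78 marks

Best value-per-unit is C at 26/8, and filling with it alone uses time 3×8=24. No mix of the others beats 3×26 = 78.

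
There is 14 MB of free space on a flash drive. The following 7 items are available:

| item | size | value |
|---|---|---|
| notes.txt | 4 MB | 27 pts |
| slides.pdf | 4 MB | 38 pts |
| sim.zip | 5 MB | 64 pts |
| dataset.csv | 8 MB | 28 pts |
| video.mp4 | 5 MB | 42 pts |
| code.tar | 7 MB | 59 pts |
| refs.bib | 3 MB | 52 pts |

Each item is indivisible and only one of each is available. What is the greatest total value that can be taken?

158 pts

Check high-value combinations within 14 MB:
- sim.zip+video.mp4+refs.bib: size 5+5+3=13, value 64+42+52=158
- slides.pdf+sim.zip+refs.bib: size 4+5+3=12, value 38+64+52=154
- slides.pdf+code.tar+refs.bib: size 4+7+3=14, value 38+59+52=149
- slides.pdf+sim.zip+video.mp4: size 4+5+5=14, value 38+64+42=144
- notes.txt+sim.zip+refs.bib: size 4+5+3=12, value 27+64+52=143
Best: 158 pts.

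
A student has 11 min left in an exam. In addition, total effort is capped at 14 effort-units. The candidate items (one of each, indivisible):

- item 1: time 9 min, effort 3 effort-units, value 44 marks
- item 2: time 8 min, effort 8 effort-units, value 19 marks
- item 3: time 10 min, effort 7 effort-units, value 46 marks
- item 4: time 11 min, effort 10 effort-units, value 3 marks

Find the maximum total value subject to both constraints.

46 marks

Feasible sets respecting both limits:
- item 3: time 10, effort 7, value 46
- item 1: time 9, effort 3, value 44
- item 2: time 8, effort 8, value 19
Best: 46 marks.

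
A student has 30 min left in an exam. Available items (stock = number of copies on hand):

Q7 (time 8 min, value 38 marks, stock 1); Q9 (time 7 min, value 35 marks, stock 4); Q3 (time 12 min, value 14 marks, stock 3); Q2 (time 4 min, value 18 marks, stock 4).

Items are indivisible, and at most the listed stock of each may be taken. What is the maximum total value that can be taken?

144 marks

Top feasible selections:
- 1×Q7 + 2×Q9 + 2×Q2: time 30, value 144
- 1×Q7 + 3×Q9: time 29, value 143
- 2×Q9 + 4×Q2: time 30, value 142
Best: 144 marks.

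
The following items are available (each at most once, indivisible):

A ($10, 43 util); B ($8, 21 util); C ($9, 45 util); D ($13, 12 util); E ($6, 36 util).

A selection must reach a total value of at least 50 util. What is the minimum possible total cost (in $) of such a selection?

14

Subsets with value ≥ 50, sorted by total cost:
- B+E: cost 14, value 57
- C+E: cost 15, value 81
- A+E: cost 16, value 79
- B+C: cost 17, value 66
Minimum cost: 14 $.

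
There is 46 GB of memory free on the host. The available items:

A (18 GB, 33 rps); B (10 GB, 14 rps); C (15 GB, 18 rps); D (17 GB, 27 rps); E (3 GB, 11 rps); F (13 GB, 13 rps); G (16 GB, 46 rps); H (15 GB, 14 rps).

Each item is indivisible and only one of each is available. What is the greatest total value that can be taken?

Check high-value combinations within 46 GB:
- B+D+E+G: memory 10+17+3+16=46, value 14+27+11+46=98
- A+B+G: memory 18+10+16=44, value 33+14+46=93
- A+E+G: memory 18+3+16=37, value 33+11+46=90
- B+C+E+G: memory 10+15+3+16=44, value 14+18+11+46=89
- B+D+G: memory 10+17+16=43, value 14+27+46=87
Best: 98 rps.

98 rps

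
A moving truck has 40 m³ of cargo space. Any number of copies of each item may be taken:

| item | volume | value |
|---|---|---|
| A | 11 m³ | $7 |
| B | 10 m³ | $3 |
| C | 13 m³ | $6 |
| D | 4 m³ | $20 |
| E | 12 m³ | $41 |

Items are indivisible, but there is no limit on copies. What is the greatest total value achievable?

Best value-per-unit is D at 20/4, and filling with it alone uses volume 10×4=40. No mix of the others beats 10×20 = 200.

$200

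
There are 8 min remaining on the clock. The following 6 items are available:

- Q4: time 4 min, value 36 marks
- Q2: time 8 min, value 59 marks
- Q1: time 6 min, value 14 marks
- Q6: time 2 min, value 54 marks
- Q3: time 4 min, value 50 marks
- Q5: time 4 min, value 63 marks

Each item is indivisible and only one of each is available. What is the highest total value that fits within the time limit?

117 marks

Check high-value combinations within 8 min:
- Q6+Q5: time 2+4=6, value 54+63=117
- Q3+Q5: time 4+4=8, value 50+63=113
- Q6+Q3: time 2+4=6, value 54+50=104
Best: 117 marks.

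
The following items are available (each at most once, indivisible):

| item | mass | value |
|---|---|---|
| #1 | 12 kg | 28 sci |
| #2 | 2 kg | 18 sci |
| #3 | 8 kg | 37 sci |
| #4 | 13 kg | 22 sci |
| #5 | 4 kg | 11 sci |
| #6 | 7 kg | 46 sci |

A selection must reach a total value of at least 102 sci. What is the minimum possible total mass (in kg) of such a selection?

21

Subsets with value ≥ 102, sorted by total mass:
- #2+#3+#5+#6: mass 21, value 112
- #1+#2+#5+#6: mass 25, value 103
- #1+#3+#6: mass 27, value 111
- #3+#4+#6: mass 28, value 105
Minimum mass: 21 kg.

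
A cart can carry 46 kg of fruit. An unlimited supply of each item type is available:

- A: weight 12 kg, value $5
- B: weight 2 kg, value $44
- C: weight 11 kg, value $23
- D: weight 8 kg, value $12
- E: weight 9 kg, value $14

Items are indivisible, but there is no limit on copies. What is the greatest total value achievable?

$1012

Best value-per-unit is B at 44/2, and filling with it alone uses weight 23×2=46. No mix of the others beats 23×44 = 1012.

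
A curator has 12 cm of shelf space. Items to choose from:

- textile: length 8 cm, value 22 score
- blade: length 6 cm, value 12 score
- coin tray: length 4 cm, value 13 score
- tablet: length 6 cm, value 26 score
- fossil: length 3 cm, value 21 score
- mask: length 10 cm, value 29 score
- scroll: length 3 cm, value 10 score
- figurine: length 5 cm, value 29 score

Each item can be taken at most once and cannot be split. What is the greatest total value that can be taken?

Check high-value combinations within 12 cm:
- coin tray+fossil+figurine: length 4+3+5=12, value 13+21+29=63
- fossil+scroll+figurine: length 3+3+5=11, value 21+10+29=60
- tablet+fossil+scroll: length 6+3+3=12, value 26+21+10=57
- tablet+figurine: length 6+5=11, value 26+29=55
Best: 63 score.

63 score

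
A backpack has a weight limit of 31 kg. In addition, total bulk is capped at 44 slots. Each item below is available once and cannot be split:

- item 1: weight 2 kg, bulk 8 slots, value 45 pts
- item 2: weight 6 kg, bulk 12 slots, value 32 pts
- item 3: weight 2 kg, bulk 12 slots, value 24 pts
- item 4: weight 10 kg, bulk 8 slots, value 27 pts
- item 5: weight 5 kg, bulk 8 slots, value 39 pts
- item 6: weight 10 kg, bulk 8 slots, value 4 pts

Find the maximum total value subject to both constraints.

143 pts

Feasible sets respecting both limits:
- item 1+item 2+item 4+item 5: weight 23, bulk 36, value 143
- item 1+item 2+item 3+item 5: weight 15, bulk 40, value 140
- item 1+item 3+item 4+item 5+item 6: weight 29, bulk 44, value 139
Best: 143 pts.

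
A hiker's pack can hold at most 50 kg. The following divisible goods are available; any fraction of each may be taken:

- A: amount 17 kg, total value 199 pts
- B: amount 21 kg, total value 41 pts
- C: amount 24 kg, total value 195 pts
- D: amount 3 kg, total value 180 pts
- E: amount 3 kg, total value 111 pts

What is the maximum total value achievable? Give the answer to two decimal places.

690.86

Take in order of value per unit:
- D (180/3 per unit): all 3 → value 180, running total 180.00
- E (111/3 per unit): all 3 → value 111, running total 291.00
- A (199/17 per unit): all 17 → value 199, running total 490.00
- C (195/24 per unit): all 24 → value 195, running total 685.00
- B (41/21 per unit): 3 of 21 → value 3×41/21 = 5.8571, running total 690.86
Total 690.86.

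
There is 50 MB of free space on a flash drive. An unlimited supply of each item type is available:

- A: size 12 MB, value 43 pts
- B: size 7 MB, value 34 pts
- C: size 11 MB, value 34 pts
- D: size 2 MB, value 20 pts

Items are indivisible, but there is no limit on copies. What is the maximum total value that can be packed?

Best value-per-unit is D at 20/2, and filling with it alone uses size 25×2=50. No mix of the others beats 25×20 = 500.

500 pts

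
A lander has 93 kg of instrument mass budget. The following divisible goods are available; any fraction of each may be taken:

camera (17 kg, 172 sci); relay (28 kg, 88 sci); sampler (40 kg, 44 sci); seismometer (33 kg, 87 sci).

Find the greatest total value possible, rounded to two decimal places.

Take in order of value per unit:
- camera (172/17 per unit): all 17 → value 172, running total 172.00
- relay (88/28 per unit): all 28 → value 88, running total 260.00
- seismometer (87/33 per unit): all 33 → value 87, running total 347.00
- sampler (44/40 per unit): 15 of 40 → value 15×44/40 = 16.5000, running total 363.50
Total 363.50.

363.50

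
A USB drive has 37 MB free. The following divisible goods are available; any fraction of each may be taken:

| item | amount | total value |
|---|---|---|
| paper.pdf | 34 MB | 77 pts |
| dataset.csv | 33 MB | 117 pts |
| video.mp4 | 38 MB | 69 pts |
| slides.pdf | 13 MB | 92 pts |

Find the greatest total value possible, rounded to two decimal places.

Take in order of value per unit:
- slides.pdf (92/13 per unit): all 13 → value 92, running total 92.00
- dataset.csv (117/33 per unit): 24 of 33 → value 24×117/33 = 85.0909, running total 177.09
Total 177.09.

177.09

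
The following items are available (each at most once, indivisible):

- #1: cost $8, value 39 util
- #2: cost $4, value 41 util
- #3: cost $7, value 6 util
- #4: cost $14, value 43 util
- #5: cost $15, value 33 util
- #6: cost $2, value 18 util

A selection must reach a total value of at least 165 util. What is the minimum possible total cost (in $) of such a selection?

Subsets with value ≥ 165, sorted by total cost:
- #1+#2+#4+#5+#6: cost 43, value 174
- #1+#2+#3+#4+#5+#6: cost 50, value 180
Minimum cost: 43 $.

43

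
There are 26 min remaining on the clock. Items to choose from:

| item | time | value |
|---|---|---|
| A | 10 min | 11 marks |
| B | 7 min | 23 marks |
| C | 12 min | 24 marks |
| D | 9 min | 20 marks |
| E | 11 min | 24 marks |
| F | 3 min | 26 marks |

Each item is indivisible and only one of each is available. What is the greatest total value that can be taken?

Check high-value combinations within 26 min:
- C+E+F: time 12+11+3=26, value 24+24+26=74
- B+E+F: time 7+11+3=21, value 23+24+26=73
- B+C+F: time 7+12+3=22, value 23+24+26=73
- D+E+F: time 9+11+3=23, value 20+24+26=70
- C+D+F: time 12+9+3=24, value 24+20+26=70
Best: 74 marks.

74 marks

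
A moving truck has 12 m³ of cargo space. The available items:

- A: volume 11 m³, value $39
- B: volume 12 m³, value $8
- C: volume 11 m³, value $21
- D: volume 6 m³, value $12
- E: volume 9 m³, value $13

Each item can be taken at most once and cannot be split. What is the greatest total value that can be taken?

Check high-value combinations within 12 m³:
- A: volume 11, value 39
- C: volume 11, value 21
- E: volume 9, value 13
- D: volume 6, value 12
- B: volume 12, value 8
Best: $39.

$39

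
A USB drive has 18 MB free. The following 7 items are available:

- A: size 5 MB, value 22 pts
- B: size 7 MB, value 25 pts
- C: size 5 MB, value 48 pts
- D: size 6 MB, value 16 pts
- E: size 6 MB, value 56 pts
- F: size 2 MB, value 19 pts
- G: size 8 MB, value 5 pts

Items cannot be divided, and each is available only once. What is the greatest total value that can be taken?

Check high-value combinations within 18 MB:
- A+C+E+F: size 5+5+6+2=18, value 22+48+56+19=145
- B+C+E: size 7+5+6=18, value 25+48+56=129
- A+C+E: size 5+5+6=16, value 22+48+56=126
- C+E+F: size 5+6+2=13, value 48+56+19=123
Best: 145 pts.

145 pts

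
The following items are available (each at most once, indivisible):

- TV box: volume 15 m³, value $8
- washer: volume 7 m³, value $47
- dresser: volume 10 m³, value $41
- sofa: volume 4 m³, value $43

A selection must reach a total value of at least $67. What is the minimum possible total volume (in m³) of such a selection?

11

Subsets with value ≥ 67, sorted by total volume:
- washer+sofa: volume 11, value 90
- dresser+sofa: volume 14, value 84
- washer+dresser: volume 17, value 88
Minimum volume: 11 m³.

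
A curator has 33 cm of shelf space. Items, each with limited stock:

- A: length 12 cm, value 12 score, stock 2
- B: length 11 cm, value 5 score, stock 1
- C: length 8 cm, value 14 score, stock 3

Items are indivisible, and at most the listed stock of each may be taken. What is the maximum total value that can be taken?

Best selections within length 33 and stock limits:
- 3×C: length 24, value 42
- 1×A + 2×C: length 28, value 40
- 2×A + 1×C: length 32, value 38
Best: 42 score.

42 score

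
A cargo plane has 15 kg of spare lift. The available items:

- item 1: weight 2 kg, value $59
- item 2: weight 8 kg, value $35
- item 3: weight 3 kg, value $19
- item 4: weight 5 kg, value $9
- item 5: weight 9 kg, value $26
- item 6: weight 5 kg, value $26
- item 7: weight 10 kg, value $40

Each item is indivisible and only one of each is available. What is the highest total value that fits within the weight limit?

$120

Check high-value combinations within 15 kg:
- item 1+item 2+item 6: weight 2+8+5=15, value 59+35+26=120
- item 1+item 3+item 7: weight 2+3+10=15, value 59+19+40=118
- item 1+item 2+item 3: weight 2+8+3=13, value 59+35+19=113
- item 1+item 3+item 4+item 6: weight 2+3+5+5=15, value 59+19+9+26=113
Best: $120.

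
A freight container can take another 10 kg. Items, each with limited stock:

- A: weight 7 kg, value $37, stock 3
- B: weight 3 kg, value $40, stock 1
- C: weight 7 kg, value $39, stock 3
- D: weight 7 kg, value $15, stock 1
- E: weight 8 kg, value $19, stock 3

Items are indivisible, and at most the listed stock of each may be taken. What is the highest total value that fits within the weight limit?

Top feasible selections:
- 1×B + 1×C: weight 10, value 79
- 1×A + 1×B: weight 10, value 77
- 1×B + 1×D: weight 10, value 55
- 1×B: weight 3, value 40
Best: $79.

$79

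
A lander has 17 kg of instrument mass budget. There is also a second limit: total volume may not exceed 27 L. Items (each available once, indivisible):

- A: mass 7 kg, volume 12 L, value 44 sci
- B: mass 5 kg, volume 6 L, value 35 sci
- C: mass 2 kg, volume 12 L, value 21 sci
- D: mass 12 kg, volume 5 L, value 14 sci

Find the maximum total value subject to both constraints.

79 sci

Feasible sets respecting both limits:
- A+B: mass 12, volume 18, value 79
- A+C: mass 9, volume 24, value 65
- B+C: mass 7, volume 18, value 56
- B+D: mass 17, volume 11, value 49
Best: 79 sci.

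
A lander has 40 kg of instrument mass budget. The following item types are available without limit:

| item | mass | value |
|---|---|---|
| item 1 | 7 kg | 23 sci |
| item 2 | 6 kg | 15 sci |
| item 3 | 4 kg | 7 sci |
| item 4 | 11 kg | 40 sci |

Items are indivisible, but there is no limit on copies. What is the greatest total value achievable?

143 sci

Best value-per-unit is item 4 at 40/11; filling with it alone gives 3×40 = 120.
Optimal mix: 1×item 1 + 3×item 4 → mass 40, value 143.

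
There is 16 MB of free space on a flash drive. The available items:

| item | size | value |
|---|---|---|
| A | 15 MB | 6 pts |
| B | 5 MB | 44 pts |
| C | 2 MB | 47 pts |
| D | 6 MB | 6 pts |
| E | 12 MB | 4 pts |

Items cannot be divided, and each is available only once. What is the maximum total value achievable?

Check high-value combinations within 16 MB:
- B+C+D: size 5+2+6=13, value 44+47+6=97
- B+C: size 5+2=7, value 44+47=91
- C+D: size 2+6=8, value 47+6=53
- C+E: size 2+12=14, value 47+4=51
Best: 97 pts.

97 pts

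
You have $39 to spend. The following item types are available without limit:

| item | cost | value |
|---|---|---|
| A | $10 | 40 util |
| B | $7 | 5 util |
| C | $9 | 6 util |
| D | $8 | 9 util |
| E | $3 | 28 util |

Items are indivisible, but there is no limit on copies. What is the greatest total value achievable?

364 util

Best value-per-unit is E at 28/3, and filling with it alone uses cost 13×3=39. No mix of the others beats 13×28 = 364.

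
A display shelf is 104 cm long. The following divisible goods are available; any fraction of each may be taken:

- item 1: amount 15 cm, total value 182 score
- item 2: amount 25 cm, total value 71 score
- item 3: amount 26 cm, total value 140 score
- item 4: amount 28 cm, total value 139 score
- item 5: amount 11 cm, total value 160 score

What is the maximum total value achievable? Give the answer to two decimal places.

Take in order of value per unit:
- item 5 (160/11 per unit): all 11 → value 160, running total 160.00
- item 1 (182/15 per unit): all 15 → value 182, running total 342.00
- item 3 (140/26 per unit): all 26 → value 140, running total 482.00
- item 4 (139/28 per unit): all 28 → value 139, running total 621.00
- item 2 (71/25 per unit): 24 of 25 → value 24×71/25 = 68.1600, running total 689.16
Total 689.16.

689.16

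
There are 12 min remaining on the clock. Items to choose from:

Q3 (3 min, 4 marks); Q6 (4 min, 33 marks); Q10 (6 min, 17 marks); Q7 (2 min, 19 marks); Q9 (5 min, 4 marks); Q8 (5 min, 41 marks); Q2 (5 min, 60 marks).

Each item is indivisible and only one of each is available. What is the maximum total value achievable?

Check high-value combinations within 12 min:
- Q7+Q8+Q2: time 2+5+5=12, value 19+41+60=120
- Q6+Q7+Q2: time 4+2+5=11, value 33+19+60=112
- Q8+Q2: time 5+5=10, value 41+60=101
- Q3+Q6+Q2: time 3+4+5=12, value 4+33+60=97
- Q6+Q2: time 4+5=9, value 33+60=93
Best: 120 marks.

120 marks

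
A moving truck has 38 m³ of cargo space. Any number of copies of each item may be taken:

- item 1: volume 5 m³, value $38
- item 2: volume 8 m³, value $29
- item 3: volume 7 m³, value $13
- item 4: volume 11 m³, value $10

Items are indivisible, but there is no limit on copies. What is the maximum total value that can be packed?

$266

Best value-per-unit is item 1 at 38/5, and filling with it alone uses volume 7×5=35. No mix of the others beats 7×38 = 266.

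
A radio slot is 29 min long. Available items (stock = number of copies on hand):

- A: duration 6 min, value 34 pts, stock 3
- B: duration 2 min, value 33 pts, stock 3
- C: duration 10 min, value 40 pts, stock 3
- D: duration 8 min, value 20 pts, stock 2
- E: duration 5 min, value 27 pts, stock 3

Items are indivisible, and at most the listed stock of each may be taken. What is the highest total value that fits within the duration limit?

Best selections within duration 29 and stock limits:
- 3×A + 3×B + 1×E: duration 29, value 228
- 2×A + 3×B + 2×E: duration 28, value 221
Best: 228 pts.

228 pts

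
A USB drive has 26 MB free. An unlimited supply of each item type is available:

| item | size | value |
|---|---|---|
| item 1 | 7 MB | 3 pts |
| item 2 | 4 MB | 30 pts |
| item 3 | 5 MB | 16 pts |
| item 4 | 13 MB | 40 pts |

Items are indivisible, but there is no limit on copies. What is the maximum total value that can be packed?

Best value-per-unit is item 2 at 30/4, and filling with it alone uses size 6×4=24. No mix of the others beats 6×30 = 180.

180 pts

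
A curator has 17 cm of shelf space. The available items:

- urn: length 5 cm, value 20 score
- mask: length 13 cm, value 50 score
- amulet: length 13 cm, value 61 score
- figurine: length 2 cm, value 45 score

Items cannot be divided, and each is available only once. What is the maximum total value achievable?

106 score

This is a 0/1 knapsack; check combinations near the capacity.
- amulet+figurine: length 13+2=15, value 61+45=106
- mask+figurine: length 13+2=15, value 50+45=95
- urn+figurine: length 5+2=7, value 20+45=65
Best: 106 score.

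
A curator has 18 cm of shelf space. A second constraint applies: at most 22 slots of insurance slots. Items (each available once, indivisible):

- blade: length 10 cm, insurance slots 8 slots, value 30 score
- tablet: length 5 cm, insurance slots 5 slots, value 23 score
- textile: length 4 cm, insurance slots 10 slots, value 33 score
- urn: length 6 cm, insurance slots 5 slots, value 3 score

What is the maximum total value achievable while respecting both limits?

63 score

Feasible sets respecting both limits:
- blade+textile: length 14, insurance slots 18, value 63
- tablet+textile+urn: length 15, insurance slots 20, value 59
- tablet+textile: length 9, insurance slots 15, value 56
- blade+tablet: length 15, insurance slots 13, value 53
Best: 63 score.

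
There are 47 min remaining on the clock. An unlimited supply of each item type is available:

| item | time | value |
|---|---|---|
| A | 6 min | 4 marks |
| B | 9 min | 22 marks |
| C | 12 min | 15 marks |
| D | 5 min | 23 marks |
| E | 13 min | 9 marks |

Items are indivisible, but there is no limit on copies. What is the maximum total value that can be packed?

Best value-per-unit is D at 23/5, and filling with it alone uses time 9×5=45. No mix of the others beats 9×23 = 207.

207 marks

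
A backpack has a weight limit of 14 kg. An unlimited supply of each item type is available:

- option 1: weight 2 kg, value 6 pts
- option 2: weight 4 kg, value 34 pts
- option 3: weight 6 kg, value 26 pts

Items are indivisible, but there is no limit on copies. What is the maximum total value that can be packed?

108 pts

Best value-per-unit is option 2 at 34/4; filling with it alone gives 3×34 = 102.
Optimal mix: 1×option 1 + 3×option 2 → weight 14, value 108.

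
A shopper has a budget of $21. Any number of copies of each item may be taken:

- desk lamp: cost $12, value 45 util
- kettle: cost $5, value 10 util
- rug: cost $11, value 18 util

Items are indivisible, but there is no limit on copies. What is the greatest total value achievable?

Best value-per-unit is desk lamp at 45/12; filling with it alone gives 1×45 = 45.
Optimal mix: 1×desk lamp + 1×kettle → cost 17, value 55.

55 util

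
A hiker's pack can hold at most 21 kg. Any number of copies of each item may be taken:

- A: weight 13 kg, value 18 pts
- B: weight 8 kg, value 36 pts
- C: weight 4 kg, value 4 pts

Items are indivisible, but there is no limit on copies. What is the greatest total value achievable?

76 pts

Best value-per-unit is B at 36/8; filling with it alone gives 2×36 = 72.
Optimal mix: 2×B + 1×C → weight 20, value 76.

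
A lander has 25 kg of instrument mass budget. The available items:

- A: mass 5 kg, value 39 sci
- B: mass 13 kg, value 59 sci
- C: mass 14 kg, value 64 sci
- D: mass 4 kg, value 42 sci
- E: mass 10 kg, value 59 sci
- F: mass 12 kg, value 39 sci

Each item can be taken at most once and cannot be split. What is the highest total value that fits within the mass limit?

Check high-value combinations within 25 kg:
- A+C+D: mass 5+14+4=23, value 39+64+42=145
- A+D+E: mass 5+4+10=19, value 39+42+59=140
- A+B+D: mass 5+13+4=22, value 39+59+42=140
- C+E: mass 14+10=24, value 64+59=123
Best: 145 sci.

145 sci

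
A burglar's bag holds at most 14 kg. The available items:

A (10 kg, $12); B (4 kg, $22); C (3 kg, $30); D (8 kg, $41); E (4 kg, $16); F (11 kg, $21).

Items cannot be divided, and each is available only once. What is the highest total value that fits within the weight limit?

$71

This is a 0/1 knapsack; check combinations near the capacity.
- C+D: weight 3+8=11, value 30+41=71
- B+C+E: weight 4+3+4=11, value 22+30+16=68
- B+D: weight 4+8=12, value 22+41=63
- D+E: weight 8+4=12, value 41+16=57
Best: $71.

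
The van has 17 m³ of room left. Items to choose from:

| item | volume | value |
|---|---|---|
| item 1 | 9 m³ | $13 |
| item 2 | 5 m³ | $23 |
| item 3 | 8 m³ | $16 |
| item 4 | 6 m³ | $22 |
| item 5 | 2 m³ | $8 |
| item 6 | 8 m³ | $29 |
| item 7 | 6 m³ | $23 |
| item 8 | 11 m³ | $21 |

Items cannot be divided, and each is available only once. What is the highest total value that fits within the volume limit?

$68

Check high-value combinations within 17 m³:
- item 2+item 4+item 7: volume 5+6+6=17, value 23+22+23=68
- item 2+item 5+item 6: volume 5+2+8=15, value 23+8+29=60
- item 5+item 6+item 7: volume 2+8+6=16, value 8+29+23=60
- item 4+item 5+item 6: volume 6+2+8=16, value 22+8+29=59
- item 2+item 5+item 7: volume 5+2+6=13, value 23+8+23=54
Best: $68.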